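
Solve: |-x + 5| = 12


An absolute value equation |expr| = 12 gives two cases:
Case 1: -x + 5 = 12
  -x = 7, so x = -7
Case 2: -x + 5 = -12
  -x = -17, so x = 17

x = -7, x = 17


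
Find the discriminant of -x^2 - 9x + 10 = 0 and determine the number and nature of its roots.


For ax^2 + bx + c = 0, discriminant D = b^2 - 4ac
Here a = -1, b = -9, c = 10
D = (-9)^2 - 4(-1)(10) = 81 + 40 = 121

D = 121 > 0 and is a perfect square (sqrt = 11)
The equation has 2 distinct real rational roots.

Discriminant = 121, 2 distinct real rational roots


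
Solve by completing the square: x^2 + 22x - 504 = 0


Start: x^2 + 22x - 504 = 0
Move constant: x^2 + 22x = 504
Half of 22 is 11, squared is 121
Add 121 to both sides: x^2 + 22x + 121 = 625
(x + 11)^2 = 625
x + 11 = ±25
x = -11 + 25 = 14 or x = -11 - 25 = -36

x = -36, x = 14


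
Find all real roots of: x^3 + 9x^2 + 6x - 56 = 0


Let p(x) = x^3 + 9x^2 + 6x - 56. By the rational root theorem (leading coefficient 1), any rational root is an integer divisor of 56: try ±1, ±2, ... in turn.
Test x = 1: value = -40 ≠ 0.
Test x = -1: value = -54 ≠ 0.
Test x = 2: value = 0 ✓, so (x - 2) is a factor.
Synthetic division by (x - 2): bring down 1; 1(2) + 9 = 11; 11(2) + 6 = 28; 28(2) - 56 = 0 → quotient x^2 + 11x + 28, remainder 0.
Solve the quadratic x^2 + 11x + 28 = 0: discriminant = 11^2 - 4(1)(28) = 121 - 112 = 9.
sqrt(9) = 3, so x = (-11 ± 3)/2: x = -4 or x = -7.

x = -7, x = -4, x = 2


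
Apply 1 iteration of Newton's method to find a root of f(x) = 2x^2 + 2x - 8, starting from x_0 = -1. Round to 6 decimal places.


Newton's method: x_(n+1) = x_n - f(x_n)/f'(x_n)
f(x) = 2x^2 + 2x - 8
f'(x) = 4x + 2

Iteration 1:
  f(-1.000000) = -8.000000
  f'(-1.000000) = -2.000000
  x_1 = -1.000000 - (-8.000000)/(-2.000000) = -5.000000

x_1 = -5.000000


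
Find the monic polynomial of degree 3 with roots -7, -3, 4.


A monic polynomial with roots -7, -3, 4 is:
p(x) = (x + 7)(x + 3)(x - 4)
After multiplying by (x + 7): x + 7
After multiplying by (x + 3): x^2 + 10x + 21
After multiplying by (x - 4): x^3 + 6x^2 - 19x - 84

x^3 + 6x^2 - 19x - 84


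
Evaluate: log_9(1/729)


We need the exponent such that 9^? = 1/729
9^(-3) = 1/9^3 = 1/729
Therefore log_9(1/729) = -3

-3


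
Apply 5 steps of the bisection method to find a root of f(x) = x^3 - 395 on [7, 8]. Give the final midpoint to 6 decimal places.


f(x) = x^3 - 395
f(7) = -52 < 0
f(8) = 117 > 0

Step 1: midpoint = (7.000000 + 8.000000)/2 = 7.500000
  f(7.500000) = 26.875000
  f(mid) > 0, so root is in [7.000000, 7.500000]

Step 2: midpoint = (7.000000 + 7.500000)/2 = 7.250000
  f(7.250000) = -13.921875
  f(mid) < 0, so root is in [7.250000, 7.500000]

Step 3: midpoint = (7.250000 + 7.500000)/2 = 7.375000
  f(7.375000) = 6.130859
  f(mid) > 0, so root is in [7.250000, 7.375000]

Step 4: midpoint = (7.250000 + 7.375000)/2 = 7.312500
  f(7.312500) = -3.981201
  f(mid) < 0, so root is in [7.312500, 7.375000]

Step 5: midpoint = (7.312500 + 7.375000)/2 = 7.343750
  f(7.343750) = 1.053314
  f(mid) > 0, so root is in [7.312500, 7.343750]

midpoint = 7.343750


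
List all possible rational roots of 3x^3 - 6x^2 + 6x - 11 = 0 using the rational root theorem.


Rational root theorem: possible roots are ±p/q where:
  p divides the constant term (-11): p ∈ {1, 11}
  q divides the leading coefficient (3): q ∈ {1, 3}

All possible rational roots: -11, -11/3, -1, -1/3, 1/3, 1, 11/3, 11

-11, -11/3, -1, -1/3, 1/3, 1, 11/3, 11


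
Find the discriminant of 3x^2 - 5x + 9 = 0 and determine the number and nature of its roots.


For ax^2 + bx + c = 0, discriminant D = b^2 - 4ac
Here a = 3, b = -5, c = 9
D = (-5)^2 - 4(3)(9) = 25 - 108 = -83

D = -83 < 0
The equation has no real roots (2 complex conjugate roots).

Discriminant = -83, no real roots (2 complex conjugate roots)


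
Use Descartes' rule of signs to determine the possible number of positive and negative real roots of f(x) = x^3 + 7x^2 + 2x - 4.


Descartes' rule of signs:

For positive roots, count sign changes in f(x) = x^3 + 7x^2 + 2x - 4:
Signs of coefficients: +, +, +, -
Number of sign changes: 1
Possible positive real roots: 1

For negative roots, examine f(-x) = -x^3 + 7x^2 - 2x - 4:
Signs of coefficients: -, +, -, -
Number of sign changes: 2
Possible negative real roots: 2, 0

Positive roots: 1; Negative roots: 2 or 0


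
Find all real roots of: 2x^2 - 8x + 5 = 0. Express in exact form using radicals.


Using the quadratic formula: x = (-b ± sqrt(b^2 - 4ac)) / (2a)
Here a = 2, b = -8, c = 5
Discriminant = b^2 - 4ac = (-8)^2 - 4(2)(5) = 64 - 40 = 24
Since discriminant = 24 > 0, there are two real roots.
x = (8 ± 2*sqrt(6)) / 4
Simplifying: x = (4 ± sqrt(6)) / 2
Numerically: x ≈ 3.2247 or x ≈ 0.7753

x = (4 + sqrt(6)) / 2 or x = (4 - sqrt(6)) / 2


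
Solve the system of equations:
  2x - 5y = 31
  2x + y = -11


Using Cramer's rule:
Determinant D = (2)(1) - (2)(-5) = 2 + 10 = 12
Dx = (31)(1) - (-11)(-5) = 31 - 55 = -24
Dy = (2)(-11) - (2)(31) = -22 - 62 = -84
x = Dx/D = -24/12 = -2
y = Dy/D = -84/12 = -7

x = -2, y = -7


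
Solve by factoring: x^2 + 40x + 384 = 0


We need two numbers that multiply to 384 and add to 40.
Those numbers are 16 and 24 (since 16 * 24 = 384 and 16 + 24 = 40).
So x^2 + 40x + 384 = (x + 16)(x + 24) = 0
Setting each factor to zero: x = -16 or x = -24

x = -24, x = -16


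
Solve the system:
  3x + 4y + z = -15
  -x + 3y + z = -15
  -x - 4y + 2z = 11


Using Cramer's rule. Expand each determinant along the first row.
D  = 3*[3*2 - 1*(-4)] - 4*[(-1)*2 - 1*(-1)] + 1*[(-1)*(-4) - 3*(-1)]
  = 3*(10) - 4*(-1) + 1*(7) = 41
Dx = (-15)*[3*2 - 1*(-4)] - 4*[(-15)*2 - 1*11] + 1*[(-15)*(-4) - 3*11]
  = (-15)*(10) - 4*(-41) + 1*(27) = 41
Dy = 3*[(-15)*2 - 1*11] - (-15)*[(-1)*2 - 1*(-1)] + 1*[(-1)*11 - (-15)*(-1)]
  = 3*(-41) - (-15)*(-1) + 1*(-26) = -164
Dz = 3*[3*11 - (-15)*(-4)] - 4*[(-1)*11 - (-15)*(-1)] + (-15)*[(-1)*(-4) - 3*(-1)]
  = 3*(-27) - 4*(-26) + (-15)*(7) = -82
x = Dx/D = 41/41 = 1, y = Dy/D = -164/41 = -4, z = Dz/D = -82/41 = -2
Check eq1: (3)(1) + (4)(-4) + (1)(-2) = -15 = -15 ✓
Check eq2: (-1)(1) + (3)(-4) + (1)(-2) = -15 = -15 ✓
Check eq3: (-1)(1) + (-4)(-4) + (2)(-2) = 11 = 11 ✓

x = 1, y = -4, z = -2


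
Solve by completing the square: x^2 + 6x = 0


Start: x^2 + 6x + 0 = 0
Move constant: x^2 + 6x = 0
Half of 6 is 3, squared is 9
Add 9 to both sides: x^2 + 6x + 9 = 9
(x + 3)^2 = 9
x + 3 = ±3
x = -3 + 3 = 0 or x = -3 - 3 = -6

x = -6, x = 0


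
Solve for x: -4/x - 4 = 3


Subtract -4 from both sides: -4/x = 7
Multiply both sides by x: -4 = 7 * x
Divide by 7: x = -4/7

x = -4/7


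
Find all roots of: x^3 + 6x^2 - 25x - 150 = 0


Let p(x) = x^3 + 6x^2 - 25x - 150. By the rational root theorem (leading coefficient 1), any rational root is an integer divisor of 150: try ±1, ±2, ... in turn.
Test x = 1: value = -168 ≠ 0.
Test x = -1: value = -120 ≠ 0.
Test x = 2: value = -168 ≠ 0.
Test x = -2: value = -84 ≠ 0.
Test x = 3: value = -144 ≠ 0.
Test x = -3: value = -48 ≠ 0.
Test x = 5: value = 0 ✓, so (x - 5) is a factor.
Synthetic division by (x - 5): bring down 1; 1(5) + 6 = 11; 11(5) - 25 = 30; 30(5) - 150 = 0 → quotient x^2 + 11x + 30, remainder 0.
Solve the quadratic x^2 + 11x + 30 = 0: discriminant = 11^2 - 4(1)(30) = 121 - 120 = 1.
sqrt(1) = 1, so x = (-11 ± 1)/2: x = -5 or x = -6.
Collecting all roots found:

x = -6, x = -5, x = 5


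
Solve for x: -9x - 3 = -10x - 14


Starting with: -9x - 3 = -10x - 14
Move all x terms to left: (-9 + 10)x = -14 + 3
Simplify: x = -11
Divide both sides by 1: x = -11

x = -11


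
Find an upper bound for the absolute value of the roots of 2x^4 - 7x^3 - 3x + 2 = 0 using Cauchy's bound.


Cauchy's bound: all roots r satisfy |r| <= 1 + max(|a_i/a_n|) for i = 0,...,n-1
where a_n is the leading coefficient.

Coefficients: [2, -7, 0, -3, 2]
Leading coefficient a_n = 2
Ratios |a_i/a_n|: 7/2, 0, 3/2, 1
Maximum ratio: 7/2
Cauchy's bound: |r| <= 1 + 7/2 = 9/2

Upper bound = 9/2


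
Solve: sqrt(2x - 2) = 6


Square both sides: 2x - 2 = 6^2 = 36
2x = 36 + 2 = 38
x = 19
Check: sqrt(2*19 - 2) = sqrt(36) = 6 ✓

x = 19


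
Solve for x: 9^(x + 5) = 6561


Express both sides with the same base.
6561 = 9^4
Since the bases match, equate exponents: x + 5 = 4
So x = 4 - (5) = -1

x = -1


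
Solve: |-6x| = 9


An absolute value equation |expr| = 9 gives two cases:
Case 1: -6x = 9
  -6x = 9, so x = -3/2
Case 2: -6x = -9
  -6x = -9, so x = 3/2

x = -3/2, x = 3/2


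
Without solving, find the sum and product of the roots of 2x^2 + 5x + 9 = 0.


By Vieta's formulas for ax^2 + bx + c = 0:
  Sum of roots = -b/a
  Product of roots = c/a

Here a = 2, b = 5, c = 9
Sum = -(5)/2 = -5/2
Product = 9/2 = 9/2

Sum = -5/2, Product = 9/2


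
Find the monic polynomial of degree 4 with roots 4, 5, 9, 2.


A monic polynomial with roots 4, 5, 9, 2 is:
p(x) = (x - 4)(x - 5)(x - 9)(x - 2)
After multiplying by (x - 4): x - 4
After multiplying by (x - 5): x^2 - 9x + 20
After multiplying by (x - 9): x^3 - 18x^2 + 101x - 180
After multiplying by (x - 2): x^4 - 20x^3 + 137x^2 - 382x + 360

x^4 - 20x^3 + 137x^2 - 382x + 360


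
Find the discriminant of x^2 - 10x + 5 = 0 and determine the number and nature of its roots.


For ax^2 + bx + c = 0, discriminant D = b^2 - 4ac
Here a = 1, b = -10, c = 5
D = (-10)^2 - 4(1)(5) = 100 - 20 = 80

D = 80 > 0 but not a perfect square
The equation has 2 distinct real irrational roots.

Discriminant = 80, 2 distinct real irrational roots


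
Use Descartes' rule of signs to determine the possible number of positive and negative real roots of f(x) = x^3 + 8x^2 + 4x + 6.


Descartes' rule of signs:

For positive roots, count sign changes in f(x) = x^3 + 8x^2 + 4x + 6:
Signs of coefficients: +, +, +, +
Number of sign changes: 0
Possible positive real roots: 0

For negative roots, examine f(-x) = -x^3 + 8x^2 - 4x + 6:
Signs of coefficients: -, +, -, +
Number of sign changes: 3
Possible negative real roots: 3, 1

Positive roots: 0; Negative roots: 3 or 1


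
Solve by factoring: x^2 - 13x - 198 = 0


We need two numbers that multiply to -198 and add to -13.
Those numbers are 9 and -22 (since 9 * (-22) = -198 and 9 + (-22) = -13).
So x^2 - 13x - 198 = (x + 9)(x - 22) = 0
Setting each factor to zero: x = -9 or x = 22

x = -9, x = 22


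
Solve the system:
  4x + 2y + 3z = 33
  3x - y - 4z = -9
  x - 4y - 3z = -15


Using Cramer's rule. Expand each determinant along the first row.
D  = 4*[(-1)*(-3) - (-4)*(-4)] - 2*[3*(-3) - (-4)*1] + 3*[3*(-4) - (-1)*1]
  = 4*(-13) - 2*(-5) + 3*(-11) = -75
Dx = 33*[(-1)*(-3) - (-4)*(-4)] - 2*[(-9)*(-3) - (-4)*(-15)] + 3*[(-9)*(-4) - (-1)*(-15)]
  = 33*(-13) - 2*(-33) + 3*(21) = -300
Dy = 4*[(-9)*(-3) - (-4)*(-15)] - 33*[3*(-3) - (-4)*1] + 3*[3*(-15) - (-9)*1]
  = 4*(-33) - 33*(-5) + 3*(-36) = -75
Dz = 4*[(-1)*(-15) - (-9)*(-4)] - 2*[3*(-15) - (-9)*1] + 33*[3*(-4) - (-1)*1]
  = 4*(-21) - 2*(-36) + 33*(-11) = -375
x = Dx/D = -300/-75 = 4, y = Dy/D = -75/-75 = 1, z = Dz/D = -375/-75 = 5
Check eq1: (4)(4) + (2)(1) + (3)(5) = 33 = 33 ✓
Check eq2: (3)(4) + (-1)(1) + (-4)(5) = -9 = -9 ✓
Check eq3: (1)(4) + (-4)(1) + (-3)(5) = -15 = -15 ✓

x = 4, y = 1, z = 5


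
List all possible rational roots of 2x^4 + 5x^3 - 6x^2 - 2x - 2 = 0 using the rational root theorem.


Rational root theorem: possible roots are ±p/q where:
  p divides the constant term (-2): p ∈ {1, 2}
  q divides the leading coefficient (2): q ∈ {1, 2}

All possible rational roots: -2, -1, -1/2, 1/2, 1, 2

-2, -1, -1/2, 1/2, 1, 2


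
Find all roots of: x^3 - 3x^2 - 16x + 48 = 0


Let p(x) = x^3 - 3x^2 - 16x + 48. By the rational root theorem (leading coefficient 1), any rational root is an integer divisor of 48: try ±1, ±2, ... in turn.
Test x = 1: value = 30 ≠ 0.
Test x = -1: value = 60 ≠ 0.
Test x = 2: value = 12 ≠ 0.
Test x = -2: value = 60 ≠ 0.
Test x = 3: value = 0 ✓, so (x - 3) is a factor.
Synthetic division by (x - 3): bring down 1; 1(3) - 3 = 0; 0(3) - 16 = -16; (-16)(3) + 48 = 0 → quotient x^2 - 16, remainder 0.
Solve the quadratic x^2 - 16 = 0: discriminant = 0^2 - 4(1)(-16) = 0 + 64 = 64.
sqrt(64) = 8, so x = (0 ± 8)/2: x = 4 or x = -4.
Collecting all roots found:

x = -4, x = 3, x = 4


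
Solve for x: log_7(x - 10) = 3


Convert to exponential form: x - 10 = 7^3 = 343
x = 343 + 10 = 353
Check: log_7(353 - 10) = log_7(343) = log_7(343) = 3 ✓

x = 353


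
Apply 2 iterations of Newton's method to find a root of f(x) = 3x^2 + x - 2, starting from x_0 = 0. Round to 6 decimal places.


Newton's method: x_(n+1) = x_n - f(x_n)/f'(x_n)
f(x) = 3x^2 + x - 2
f'(x) = 6x + 1

Iteration 1:
  f(0.000000) = -2.000000
  f'(0.000000) = 1.000000
  x_1 = 0.000000 - (-2.000000)/(1.000000) = 2.000000

Iteration 2:
  f(2.000000) = 12.000000
  f'(2.000000) = 13.000000
  x_2 = 2.000000 - (12.000000)/(13.000000) = 1.076923

x_2 = 1.076923


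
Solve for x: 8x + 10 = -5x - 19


Starting with: 8x + 10 = -5x - 19
Move all x terms to left: (8 + 5)x = -19 - 10
Simplify: 13x = -29
Divide both sides by 13: x = -29/13

x = -29/13


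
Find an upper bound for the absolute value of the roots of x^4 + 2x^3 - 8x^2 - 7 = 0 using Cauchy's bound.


Cauchy's bound: all roots r satisfy |r| <= 1 + max(|a_i/a_n|) for i = 0,...,n-1
where a_n is the leading coefficient.

Coefficients: [1, 2, -8, 0, -7]
Leading coefficient a_n = 1
Ratios |a_i/a_n|: 2, 8, 0, 7
Maximum ratio: 8
Cauchy's bound: |r| <= 1 + 8 = 9

Upper bound = 9


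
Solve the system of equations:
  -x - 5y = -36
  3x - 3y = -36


Using Cramer's rule:
Determinant D = (-1)(-3) - (3)(-5) = 3 + 15 = 18
Dx = (-36)(-3) - (-36)(-5) = 108 - 180 = -72
Dy = (-1)(-36) - (3)(-36) = 36 + 108 = 144
x = Dx/D = -72/18 = -4
y = Dy/D = 144/18 = 8

x = -4, y = 8


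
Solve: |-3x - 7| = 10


An absolute value equation |expr| = 10 gives two cases:
Case 1: -3x - 7 = 10
  -3x = 17, so x = -17/3
Case 2: -3x - 7 = -10
  -3x = -3, so x = 1

x = -17/3, x = 1


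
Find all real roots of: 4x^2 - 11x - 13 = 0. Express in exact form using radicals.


Using the quadratic formula: x = (-b ± sqrt(b^2 - 4ac)) / (2a)
Here a = 4, b = -11, c = -13
Discriminant = b^2 - 4ac = (-11)^2 - 4(4)(-13) = 121 + 208 = 329
Since discriminant = 329 > 0, there are two real roots.
x = (11 ± sqrt(329)) / 8
Numerically: x ≈ 3.6423 or x ≈ -0.8923

x = (11 + sqrt(329)) / 8 or x = (11 - sqrt(329)) / 8


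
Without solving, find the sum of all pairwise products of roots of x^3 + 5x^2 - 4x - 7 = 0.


By Vieta's formulas for x^3 + bx^2 + cx + d = 0:
  r1 + r2 + r3 = -b/a = -5
  r1*r2 + r1*r3 + r2*r3 = c/a = -4
  r1*r2*r3 = -d/a = 7


Sum of pairwise products = -4


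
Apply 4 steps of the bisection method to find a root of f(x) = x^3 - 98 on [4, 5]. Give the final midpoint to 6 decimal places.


f(x) = x^3 - 98
f(4) = -34 < 0
f(5) = 27 > 0

Step 1: midpoint = (4.000000 + 5.000000)/2 = 4.500000
  f(4.500000) = -6.875000
  f(mid) < 0, so root is in [4.500000, 5.000000]

Step 2: midpoint = (4.500000 + 5.000000)/2 = 4.750000
  f(4.750000) = 9.171875
  f(mid) > 0, so root is in [4.500000, 4.750000]

Step 3: midpoint = (4.500000 + 4.750000)/2 = 4.625000
  f(4.625000) = 0.931641
  f(mid) > 0, so root is in [4.500000, 4.625000]

Step 4: midpoint = (4.500000 + 4.625000)/2 = 4.562500
  f(4.562500) = -3.025146
  f(mid) < 0, so root is in [4.562500, 4.625000]

midpoint = 4.562500


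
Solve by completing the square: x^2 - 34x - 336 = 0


Start: x^2 - 34x - 336 = 0
Move constant: x^2 - 34x = 336
Half of -34 is -17, squared is 289
Add 289 to both sides: x^2 - 34x + 289 = 625
(x - 17)^2 = 625
x - 17 = ±25
x = 17 + 25 = 42 or x = 17 - 25 = -8

x = -8, x = 42


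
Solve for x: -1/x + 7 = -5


Subtract 7 from both sides: -1/x = -12
Multiply both sides by x: -1 = -12 * x
Divide by -12: x = 1/12

x = 1/12


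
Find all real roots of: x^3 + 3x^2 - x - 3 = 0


Let p(x) = x^3 + 3x^2 - x - 3. By the rational root theorem (leading coefficient 1), any rational root is an integer divisor of 3: try ±1, ±2, ... in turn.
Test x = 1: value = 0 ✓, so (x - 1) is a factor.
Synthetic division by (x - 1): bring down 1; 1(1) + 3 = 4; 4(1) - 1 = 3; 3(1) - 3 = 0 → quotient x^2 + 4x + 3, remainder 0.
Solve the quadratic x^2 + 4x + 3 = 0: discriminant = 4^2 - 4(1)(3) = 16 - 12 = 4.
sqrt(4) = 2, so x = (-4 ± 2)/2: x = -1 or x = -3.

x = -3, x = -1, x = 1


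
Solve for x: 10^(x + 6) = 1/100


Express both sides with the same base.
1/100 = 10^(-2)
Since the bases match, equate exponents: x + 6 = -2
So x = -2 - (6) = -8

x = -8


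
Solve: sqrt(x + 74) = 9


Square both sides: x + 74 = 9^2 = 81
x = 81 - 74 = 7
x = 7
Check: sqrt(1*7 + 74) = sqrt(81) = 9 ✓

x = 7


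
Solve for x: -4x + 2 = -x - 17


Starting with: -4x + 2 = -x - 17
Move all x terms to left: (-4 + 1)x = -17 - 2
Simplify: -3x = -19
Divide both sides by -3: x = 19/3

x = 19/3


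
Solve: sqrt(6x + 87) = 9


Square both sides: 6x + 87 = 9^2 = 81
6x = 81 - 87 = -6
x = -1
Check: sqrt(6*(-1) + 87) = sqrt(81) = 9 ✓

x = -1


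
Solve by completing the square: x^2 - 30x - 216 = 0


Start: x^2 - 30x - 216 = 0
Move constant: x^2 - 30x = 216
Half of -30 is -15, squared is 225
Add 225 to both sides: x^2 - 30x + 225 = 441
(x - 15)^2 = 441
x - 15 = ±21
x = 15 + 21 = 36 or x = 15 - 21 = -6

x = -6, x = 36


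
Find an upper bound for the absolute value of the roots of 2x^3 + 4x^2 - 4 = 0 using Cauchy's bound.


Cauchy's bound: all roots r satisfy |r| <= 1 + max(|a_i/a_n|) for i = 0,...,n-1
where a_n is the leading coefficient.

Coefficients: [2, 4, 0, -4]
Leading coefficient a_n = 2
Ratios |a_i/a_n|: 2, 0, 2
Maximum ratio: 2
Cauchy's bound: |r| <= 1 + 2 = 3

Upper bound = 3


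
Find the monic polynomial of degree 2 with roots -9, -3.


A monic polynomial with roots -9, -3 is:
p(x) = (x + 9)(x + 3)
After multiplying by (x + 9): x + 9
After multiplying by (x + 3): x^2 + 12x + 27

x^2 + 12x + 27


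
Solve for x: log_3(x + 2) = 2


Convert to exponential form: x + 2 = 3^2 = 9
x = 9 - 2 = 7
Check: log_3(7 + 2) = log_3(9) = log_3(9) = 2 ✓

x = 7


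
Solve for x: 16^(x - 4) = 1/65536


Express both sides with the same base.
1/65536 = 16^(-4)
Since the bases match, equate exponents: x - 4 = -4
So x = -4 - (-4) = 0

x = 0


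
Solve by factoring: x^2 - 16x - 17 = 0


We need two numbers that multiply to -17 and add to -16.
Those numbers are -17 and 1 (since (-17) * 1 = -17 and (-17) + 1 = -16).
So x^2 - 16x - 17 = (x - 17)(x + 1) = 0
Setting each factor to zero: x = 17 or x = -1

x = -1, x = 17


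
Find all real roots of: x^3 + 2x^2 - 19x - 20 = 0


Let p(x) = x^3 + 2x^2 - 19x - 20. By the rational root theorem (leading coefficient 1), any rational root is an integer divisor of 20: try ±1, ±2, ... in turn.
Test x = 1: value = -36 ≠ 0.
Test x = -1: value = 0 ✓, so (x + 1) is a factor.
Synthetic division by (x + 1): bring down 1; 1(-1) + 2 = 1; 1(-1) - 19 = -20; (-20)(-1) - 20 = 0 → quotient x^2 + x - 20, remainder 0.
Solve the quadratic x^2 + x - 20 = 0: discriminant = 1^2 - 4(1)(-20) = 1 + 80 = 81.
sqrt(81) = 9, so x = (-1 ± 9)/2: x = 4 or x = -5.

x = -5, x = -1, x = 4


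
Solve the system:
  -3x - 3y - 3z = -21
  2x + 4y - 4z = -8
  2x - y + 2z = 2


Using Cramer's rule. Expand each determinant along the first row.
D  = (-3)*[4*2 - (-4)*(-1)] - (-3)*[2*2 - (-4)*2] + (-3)*[2*(-1) - 4*2]
  = (-3)*(4) - (-3)*(12) + (-3)*(-10) = 54
Dx = (-21)*[4*2 - (-4)*(-1)] - (-3)*[(-8)*2 - (-4)*2] + (-3)*[(-8)*(-1) - 4*2]
  = (-21)*(4) - (-3)*(-8) + (-3)*(0) = -108
Dy = (-3)*[(-8)*2 - (-4)*2] - (-21)*[2*2 - (-4)*2] + (-3)*[2*2 - (-8)*2]
  = (-3)*(-8) - (-21)*(12) + (-3)*(20) = 216
Dz = (-3)*[4*2 - (-8)*(-1)] - (-3)*[2*2 - (-8)*2] + (-21)*[2*(-1) - 4*2]
  = (-3)*(0) - (-3)*(20) + (-21)*(-10) = 270
x = Dx/D = -108/54 = -2, y = Dy/D = 216/54 = 4, z = Dz/D = 270/54 = 5
Check eq1: (-3)(-2) + (-3)(4) + (-3)(5) = -21 = -21 ✓
Check eq2: (2)(-2) + (4)(4) + (-4)(5) = -8 = -8 ✓
Check eq3: (2)(-2) + (-1)(4) + (2)(5) = 2 = 2 ✓

x = -2, y = 4, z = 5


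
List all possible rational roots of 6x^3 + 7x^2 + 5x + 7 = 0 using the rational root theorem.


Rational root theorem: possible roots are ±p/q where:
  p divides the constant term (7): p ∈ {1, 7}
  q divides the leading coefficient (6): q ∈ {1, 2, 3, 6}

All possible rational roots: -7, -7/2, -7/3, -7/6, -1, -1/2, -1/3, -1/6, 1/6, 1/3, 1/2, 1, 7/6, 7/3, 7/2, 7

-7, -7/2, -7/3, -7/6, -1, -1/2, -1/3, -1/6, 1/6, 1/3, 1/2, 1, 7/6, 7/3, 7/2, 7


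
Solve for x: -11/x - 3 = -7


Subtract -3 from both sides: -11/x = -4
Multiply both sides by x: -11 = -4 * x
Divide by -4: x = 11/4

x = 11/4


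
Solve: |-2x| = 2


An absolute value equation |expr| = 2 gives two cases:
Case 1: -2x = 2
  -2x = 2, so x = -1
Case 2: -2x = -2
  -2x = -2, so x = 1

x = -1, x = 1


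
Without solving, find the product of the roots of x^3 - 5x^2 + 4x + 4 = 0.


By Vieta's formulas for x^3 + bx^2 + cx + d = 0:
  r1 + r2 + r3 = -b/a = 5
  r1*r2 + r1*r3 + r2*r3 = c/a = 4
  r1*r2*r3 = -d/a = -4


Product = -4


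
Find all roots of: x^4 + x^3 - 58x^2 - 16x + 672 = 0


Let p(x) = x^4 + x^3 - 58x^2 - 16x + 672. By the rational root theorem (leading coefficient 1), any rational root is an integer divisor of 672: try ±1, ±2, ... in turn.
Test x = 1: value = 600 ≠ 0.
Test x = -1: value = 630 ≠ 0.
Test x = 2: value = 432 ≠ 0.
Test x = -2: value = 480 ≠ 0.
Test x = 3: value = 210 ≠ 0.
Test x = -3: value = 252 ≠ 0.
Test x = 4: value = 0 ✓, so (x - 4) is a factor.
Synthetic division by (x - 4): bring down 1; 1(4) + 1 = 5; 5(4) - 58 = -38; (-38)(4) - 16 = -168; (-168)(4) + 672 = 0 → quotient x^3 + 5x^2 - 38x - 168, remainder 0.
Continue with the quotient x^3 + 5x^2 - 38x - 168 (candidates must divide 168; re-test x = 4 first in case it repeats).
Test x = 4: value = -176 ≠ 0.
Test x = -4: value = 0 ✓, so (x + 4) is a factor.
Synthetic division by (x + 4): bring down 1; 1(-4) + 5 = 1; 1(-4) - 38 = -42; (-42)(-4) - 168 = 0 → quotient x^2 + x - 42, remainder 0.
Solve the quadratic x^2 + x - 42 = 0: discriminant = 1^2 - 4(1)(-42) = 1 + 168 = 169.
sqrt(169) = 13, so x = (-1 ± 13)/2: x = 6 or x = -7.
Collecting all roots found:

x = -7, x = -4, x = 4, x = 6


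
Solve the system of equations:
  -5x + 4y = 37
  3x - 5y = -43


Using Cramer's rule:
Determinant D = (-5)(-5) - (3)(4) = 25 - 12 = 13
Dx = (37)(-5) - (-43)(4) = -185 + 172 = -13
Dy = (-5)(-43) - (3)(37) = 215 - 111 = 104
x = Dx/D = -13/13 = -1
y = Dy/D = 104/13 = 8

x = -1, y = 8


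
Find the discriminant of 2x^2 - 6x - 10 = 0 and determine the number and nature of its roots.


For ax^2 + bx + c = 0, discriminant D = b^2 - 4ac
Here a = 2, b = -6, c = -10
D = (-6)^2 - 4(2)(-10) = 36 + 80 = 116

D = 116 > 0 but not a perfect square
The equation has 2 distinct real irrational roots.

Discriminant = 116, 2 distinct real irrational roots


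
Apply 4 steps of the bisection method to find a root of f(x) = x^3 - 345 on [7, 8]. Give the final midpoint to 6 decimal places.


f(x) = x^3 - 345
f(7) = -2 < 0
f(8) = 167 > 0

Step 1: midpoint = (7.000000 + 8.000000)/2 = 7.500000
  f(7.500000) = 76.875000
  f(mid) > 0, so root is in [7.000000, 7.500000]

Step 2: midpoint = (7.000000 + 7.500000)/2 = 7.250000
  f(7.250000) = 36.078125
  f(mid) > 0, so root is in [7.000000, 7.250000]

Step 3: midpoint = (7.000000 + 7.250000)/2 = 7.125000
  f(7.125000) = 16.705078
  f(mid) > 0, so root is in [7.000000, 7.125000]

Step 4: midpoint = (7.000000 + 7.125000)/2 = 7.062500
  f(7.062500) = 7.269775
  f(mid) > 0, so root is in [7.000000, 7.062500]

midpoint = 7.062500


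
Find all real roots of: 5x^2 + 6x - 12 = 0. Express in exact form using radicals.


Using the quadratic formula: x = (-b ± sqrt(b^2 - 4ac)) / (2a)
Here a = 5, b = 6, c = -12
Discriminant = b^2 - 4ac = 6^2 - 4(5)(-12) = 36 + 240 = 276
Since discriminant = 276 > 0, there are two real roots.
x = (-6 ± 2*sqrt(69)) / 10
Simplifying: x = (-3 ± sqrt(69)) / 5
Numerically: x ≈ 1.0613 or x ≈ -2.2613

x = (-3 + sqrt(69)) / 5 or x = (-3 - sqrt(69)) / 5


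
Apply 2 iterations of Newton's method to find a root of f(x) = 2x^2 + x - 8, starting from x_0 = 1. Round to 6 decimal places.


Newton's method: x_(n+1) = x_n - f(x_n)/f'(x_n)
f(x) = 2x^2 + x - 8
f'(x) = 4x + 1

Iteration 1:
  f(1.000000) = -5.000000
  f'(1.000000) = 5.000000
  x_1 = 1.000000 - (-5.000000)/(5.000000) = 2.000000

Iteration 2:
  f(2.000000) = 2.000000
  f'(2.000000) = 9.000000
  x_2 = 2.000000 - (2.000000)/(9.000000) = 1.777778

x_2 = 1.777778


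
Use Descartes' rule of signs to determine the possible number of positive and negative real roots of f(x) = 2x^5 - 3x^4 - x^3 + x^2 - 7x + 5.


Descartes' rule of signs:

For positive roots, count sign changes in f(x) = 2x^5 - 3x^4 - x^3 + x^2 - 7x + 5:
Signs of coefficients: +, -, -, +, -, +
Number of sign changes: 4
Possible positive real roots: 4, 2, 0

For negative roots, examine f(-x) = -2x^5 - 3x^4 + x^3 + x^2 + 7x + 5:
Signs of coefficients: -, -, +, +, +, +
Number of sign changes: 1
Possible negative real roots: 1

Positive roots: 4 or 2 or 0; Negative roots: 1


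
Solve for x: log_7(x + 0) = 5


Convert to exponential form: x + 0 = 7^5 = 16807
x = 16807 - 0 = 16807
Check: log_7(16807 + 0) = log_7(16807) = log_7(16807) = 5 ✓

x = 16807


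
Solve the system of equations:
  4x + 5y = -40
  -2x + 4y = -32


Using Cramer's rule:
Determinant D = (4)(4) - (-2)(5) = 16 + 10 = 26
Dx = (-40)(4) - (-32)(5) = -160 + 160 = 0
Dy = (4)(-32) - (-2)(-40) = -128 - 80 = -208
x = Dx/D = 0/26 = 0
y = Dy/D = -208/26 = -8

x = 0, y = -8


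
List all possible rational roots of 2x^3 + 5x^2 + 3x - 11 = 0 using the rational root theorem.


Rational root theorem: possible roots are ±p/q where:
  p divides the constant term (-11): p ∈ {1, 11}
  q divides the leading coefficient (2): q ∈ {1, 2}

All possible rational roots: -11, -11/2, -1, -1/2, 1/2, 1, 11/2, 11

-11, -11/2, -1, -1/2, 1/2, 1, 11/2, 11


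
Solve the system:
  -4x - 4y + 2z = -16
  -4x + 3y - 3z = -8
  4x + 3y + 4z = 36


Using Cramer's rule. Expand each determinant along the first row.
D  = (-4)*[3*4 - (-3)*3] - (-4)*[(-4)*4 - (-3)*4] + 2*[(-4)*3 - 3*4]
  = (-4)*(21) - (-4)*(-4) + 2*(-24) = -148
Dx = (-16)*[3*4 - (-3)*3] - (-4)*[(-8)*4 - (-3)*36] + 2*[(-8)*3 - 3*36]
  = (-16)*(21) - (-4)*(76) + 2*(-132) = -296
Dy = (-4)*[(-8)*4 - (-3)*36] - (-16)*[(-4)*4 - (-3)*4] + 2*[(-4)*36 - (-8)*4]
  = (-4)*(76) - (-16)*(-4) + 2*(-112) = -592
Dz = (-4)*[3*36 - (-8)*3] - (-4)*[(-4)*36 - (-8)*4] + (-16)*[(-4)*3 - 3*4]
  = (-4)*(132) - (-4)*(-112) + (-16)*(-24) = -592
x = Dx/D = -296/-148 = 2, y = Dy/D = -592/-148 = 4, z = Dz/D = -592/-148 = 4
Check eq1: (-4)(2) + (-4)(4) + (2)(4) = -16 = -16 ✓
Check eq2: (-4)(2) + (3)(4) + (-3)(4) = -8 = -8 ✓
Check eq3: (4)(2) + (3)(4) + (4)(4) = 36 = 36 ✓

x = 2, y = 4, z = 4


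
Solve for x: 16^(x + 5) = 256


Express both sides with the same base.
256 = 16^2
Since the bases match, equate exponents: x + 5 = 2
So x = 2 - (5) = -3

x = -3


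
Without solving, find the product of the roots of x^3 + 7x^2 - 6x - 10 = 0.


By Vieta's formulas for x^3 + bx^2 + cx + d = 0:
  r1 + r2 + r3 = -b/a = -7
  r1*r2 + r1*r3 + r2*r3 = c/a = -6
  r1*r2*r3 = -d/a = 10


Product = 10


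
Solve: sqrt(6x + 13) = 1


Square both sides: 6x + 13 = 1^2 = 1
6x = 1 - 13 = -12
x = -2
Check: sqrt(6*(-2) + 13) = sqrt(1) = 1 ✓

x = -2


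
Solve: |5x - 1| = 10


An absolute value equation |expr| = 10 gives two cases:
Case 1: 5x - 1 = 10
  5x = 11, so x = 11/5
Case 2: 5x - 1 = -10
  5x = -9, so x = -9/5

x = -9/5, x = 11/5


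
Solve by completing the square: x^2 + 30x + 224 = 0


Start: x^2 + 30x + 224 = 0
Move constant: x^2 + 30x = -224
Half of 30 is 15, squared is 225
Add 225 to both sides: x^2 + 30x + 225 = 1
(x + 15)^2 = 1
x + 15 = ±1
x = -15 + 1 = -14 or x = -15 - 1 = -16

x = -16, x = -14


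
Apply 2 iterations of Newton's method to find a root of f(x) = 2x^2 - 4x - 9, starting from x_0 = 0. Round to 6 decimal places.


Newton's method: x_(n+1) = x_n - f(x_n)/f'(x_n)
f(x) = 2x^2 - 4x - 9
f'(x) = 4x - 4

Iteration 1:
  f(0.000000) = -9.000000
  f'(0.000000) = -4.000000
  x_1 = 0.000000 - (-9.000000)/(-4.000000) = -2.250000

Iteration 2:
  f(-2.250000) = 10.125000
  f'(-2.250000) = -13.000000
  x_2 = -2.250000 - (10.125000)/(-13.000000) = -1.471154

x_2 = -1.471154


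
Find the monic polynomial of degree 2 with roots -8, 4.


A monic polynomial with roots -8, 4 is:
p(x) = (x + 8)(x - 4)
After multiplying by (x + 8): x + 8
After multiplying by (x - 4): x^2 + 4x - 32

x^2 + 4x - 32


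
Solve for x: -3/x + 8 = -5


Subtract 8 from both sides: -3/x = -13
Multiply both sides by x: -3 = -13 * x
Divide by -13: x = 3/13

x = 3/13


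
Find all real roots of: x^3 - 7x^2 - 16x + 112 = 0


Let p(x) = x^3 - 7x^2 - 16x + 112. By the rational root theorem (leading coefficient 1), any rational root is an integer divisor of 112: try ±1, ±2, ... in turn.
Test x = 1: value = 90 ≠ 0.
Test x = -1: value = 120 ≠ 0.
Test x = 2: value = 60 ≠ 0.
Test x = -2: value = 108 ≠ 0.
Test x = 4: value = 0 ✓, so (x - 4) is a factor.
Synthetic division by (x - 4): bring down 1; 1(4) - 7 = -3; (-3)(4) - 16 = -28; (-28)(4) + 112 = 0 → quotient x^2 - 3x - 28, remainder 0.
Solve the quadratic x^2 - 3x - 28 = 0: discriminant = (-3)^2 - 4(1)(-28) = 9 + 112 = 121.
sqrt(121) = 11, so x = (3 ± 11)/2: x = 7 or x = -4.

x = -4, x = 4, x = 7


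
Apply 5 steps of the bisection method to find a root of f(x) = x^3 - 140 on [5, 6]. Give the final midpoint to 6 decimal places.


f(x) = x^3 - 140
f(5) = -15 < 0
f(6) = 76 > 0

Step 1: midpoint = (5.000000 + 6.000000)/2 = 5.500000
  f(5.500000) = 26.375000
  f(mid) > 0, so root is in [5.000000, 5.500000]

Step 2: midpoint = (5.000000 + 5.500000)/2 = 5.250000
  f(5.250000) = 4.703125
  f(mid) > 0, so root is in [5.000000, 5.250000]

Step 3: midpoint = (5.000000 + 5.250000)/2 = 5.125000
  f(5.125000) = -5.388672
  f(mid) < 0, so root is in [5.125000, 5.250000]

Step 4: midpoint = (5.125000 + 5.250000)/2 = 5.187500
  f(5.187500) = -0.403564
  f(mid) < 0, so root is in [5.187500, 5.250000]

Step 5: midpoint = (5.187500 + 5.250000)/2 = 5.218750
  f(5.218750) = 2.134491
  f(mid) > 0, so root is in [5.187500, 5.218750]

midpoint = 5.218750


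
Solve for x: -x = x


Starting with: -x = x
Move all x terms to left: (-1 - 1)x = 0 - 0
Simplify: -2x = 0
Divide both sides by -2: x = 0

x = 0


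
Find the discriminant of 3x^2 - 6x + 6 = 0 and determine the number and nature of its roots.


For ax^2 + bx + c = 0, discriminant D = b^2 - 4ac
Here a = 3, b = -6, c = 6
D = (-6)^2 - 4(3)(6) = 36 - 72 = -36

D = -36 < 0
The equation has no real roots (2 complex conjugate roots).

Discriminant = -36, no real roots (2 complex conjugate roots)


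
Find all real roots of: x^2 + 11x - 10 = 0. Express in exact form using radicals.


Using the quadratic formula: x = (-b ± sqrt(b^2 - 4ac)) / (2a)
Here a = 1, b = 11, c = -10
Discriminant = b^2 - 4ac = 11^2 - 4(1)(-10) = 121 + 40 = 161
Since discriminant = 161 > 0, there are two real roots.
x = (-11 ± sqrt(161)) / 2
Numerically: x ≈ 0.8443 or x ≈ -11.8443

x = (-11 + sqrt(161)) / 2 or x = (-11 - sqrt(161)) / 2


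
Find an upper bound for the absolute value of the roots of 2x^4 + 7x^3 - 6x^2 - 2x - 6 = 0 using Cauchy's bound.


Cauchy's bound: all roots r satisfy |r| <= 1 + max(|a_i/a_n|) for i = 0,...,n-1
where a_n is the leading coefficient.

Coefficients: [2, 7, -6, -2, -6]
Leading coefficient a_n = 2
Ratios |a_i/a_n|: 7/2, 3, 1, 3
Maximum ratio: 7/2
Cauchy's bound: |r| <= 1 + 7/2 = 9/2

Upper bound = 9/2


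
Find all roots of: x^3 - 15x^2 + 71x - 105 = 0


Let p(x) = x^3 - 15x^2 + 71x - 105. By the rational root theorem (leading coefficient 1), any rational root is an integer divisor of 105: try ±1, ±2, ... in turn.
Test x = 1: value = -48 ≠ 0.
Test x = -1: value = -192 ≠ 0.
Test x = 3: value = 0 ✓, so (x - 3) is a factor.
Synthetic division by (x - 3): bring down 1; 1(3) - 15 = -12; (-12)(3) + 71 = 35; 35(3) - 105 = 0 → quotient x^2 - 12x + 35, remainder 0.
Solve the quadratic x^2 - 12x + 35 = 0: discriminant = (-12)^2 - 4(1)(35) = 144 - 140 = 4.
sqrt(4) = 2, so x = (12 ± 2)/2: x = 7 or x = 5.
Collecting all roots found:

x = 3, x = 5, x = 7


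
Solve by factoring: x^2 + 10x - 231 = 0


We need two numbers that multiply to -231 and add to 10.
Those numbers are -11 and 21 (since (-11) * 21 = -231 and (-11) + 21 = 10).
So x^2 + 10x - 231 = (x - 11)(x + 21) = 0
Setting each factor to zero: x = 11 or x = -21

x = -21, x = 11


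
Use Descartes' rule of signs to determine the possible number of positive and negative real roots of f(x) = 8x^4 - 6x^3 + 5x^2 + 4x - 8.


Descartes' rule of signs:

For positive roots, count sign changes in f(x) = 8x^4 - 6x^3 + 5x^2 + 4x - 8:
Signs of coefficients: +, -, +, +, -
Number of sign changes: 3
Possible positive real roots: 3, 1

For negative roots, examine f(-x) = 8x^4 + 6x^3 + 5x^2 - 4x - 8:
Signs of coefficients: +, +, +, -, -
Number of sign changes: 1
Possible negative real roots: 1

Positive roots: 3 or 1; Negative roots: 1


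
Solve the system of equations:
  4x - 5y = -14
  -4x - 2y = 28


Using Cramer's rule:
Determinant D = (4)(-2) - (-4)(-5) = -8 - 20 = -28
Dx = (-14)(-2) - (28)(-5) = 28 + 140 = 168
Dy = (4)(28) - (-4)(-14) = 112 - 56 = 56
x = Dx/D = 168/-28 = -6
y = Dy/D = 56/-28 = -2

x = -6, y = -2


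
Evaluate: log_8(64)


We need the exponent such that 8^? = 64
8^2 = 64
Therefore log_8(64) = 2

2


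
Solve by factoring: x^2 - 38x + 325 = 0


We need two numbers that multiply to 325 and add to -38.
Those numbers are -13 and -25 (since (-13) * (-25) = 325 and (-13) + (-25) = -38).
So x^2 - 38x + 325 = (x - 13)(x - 25) = 0
Setting each factor to zero: x = 13 or x = 25

x = 13, x = 25


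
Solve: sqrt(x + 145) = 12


Square both sides: x + 145 = 12^2 = 144
x = 144 - 145 = -1
x = -1
Check: sqrt(1*(-1) + 145) = sqrt(144) = 12 ✓

x = -1


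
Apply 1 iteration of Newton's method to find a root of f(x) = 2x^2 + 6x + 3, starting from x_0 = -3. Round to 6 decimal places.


Newton's method: x_(n+1) = x_n - f(x_n)/f'(x_n)
f(x) = 2x^2 + 6x + 3
f'(x) = 4x + 6

Iteration 1:
  f(-3.000000) = 3.000000
  f'(-3.000000) = -6.000000
  x_1 = -3.000000 - (3.000000)/(-6.000000) = -2.500000

x_1 = -2.500000


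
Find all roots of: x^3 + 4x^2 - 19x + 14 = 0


Let p(x) = x^3 + 4x^2 - 19x + 14. By the rational root theorem (leading coefficient 1), any rational root is an integer divisor of 14: try ±1, ±2, ... in turn.
Test x = 1: value = 0 ✓, so (x - 1) is a factor.
Synthetic division by (x - 1): bring down 1; 1(1) + 4 = 5; 5(1) - 19 = -14; (-14)(1) + 14 = 0 → quotient x^2 + 5x - 14, remainder 0.
Solve the quadratic x^2 + 5x - 14 = 0: discriminant = 5^2 - 4(1)(-14) = 25 + 56 = 81.
sqrt(81) = 9, so x = (-5 ± 9)/2: x = 2 or x = -7.
Collecting all roots found:

x = -7, x = 1, x = 2


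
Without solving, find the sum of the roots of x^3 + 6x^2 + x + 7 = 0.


By Vieta's formulas for x^3 + bx^2 + cx + d = 0:
  r1 + r2 + r3 = -b/a = -6
  r1*r2 + r1*r3 + r2*r3 = c/a = 1
  r1*r2*r3 = -d/a = -7


Sum = -6


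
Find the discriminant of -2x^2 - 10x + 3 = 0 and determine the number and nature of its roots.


For ax^2 + bx + c = 0, discriminant D = b^2 - 4ac
Here a = -2, b = -10, c = 3
D = (-10)^2 - 4(-2)(3) = 100 + 24 = 124

D = 124 > 0 but not a perfect square
The equation has 2 distinct real irrational roots.

Discriminant = 124, 2 distinct real irrational roots


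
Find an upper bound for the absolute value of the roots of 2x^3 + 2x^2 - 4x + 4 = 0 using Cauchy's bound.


Cauchy's bound: all roots r satisfy |r| <= 1 + max(|a_i/a_n|) for i = 0,...,n-1
where a_n is the leading coefficient.

Coefficients: [2, 2, -4, 4]
Leading coefficient a_n = 2
Ratios |a_i/a_n|: 1, 2, 2
Maximum ratio: 2
Cauchy's bound: |r| <= 1 + 2 = 3

Upper bound = 3


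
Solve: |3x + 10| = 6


An absolute value equation |expr| = 6 gives two cases:
Case 1: 3x + 10 = 6
  3x = -4, so x = -4/3
Case 2: 3x + 10 = -6
  3x = -16, so x = -16/3

x = -16/3, x = -4/3


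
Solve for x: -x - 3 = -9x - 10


Starting with: -x - 3 = -9x - 10
Move all x terms to left: (-1 + 9)x = -10 + 3
Simplify: 8x = -7
Divide both sides by 8: x = -7/8

x = -7/8


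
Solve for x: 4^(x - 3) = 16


Express both sides with the same base.
16 = 4^2
Since the bases match, equate exponents: x - 3 = 2
So x = 2 - (-3) = 5

x = 5


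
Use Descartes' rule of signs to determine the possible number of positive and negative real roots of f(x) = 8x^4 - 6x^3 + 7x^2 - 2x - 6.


Descartes' rule of signs:

For positive roots, count sign changes in f(x) = 8x^4 - 6x^3 + 7x^2 - 2x - 6:
Signs of coefficients: +, -, +, -, -
Number of sign changes: 3
Possible positive real roots: 3, 1

For negative roots, examine f(-x) = 8x^4 + 6x^3 + 7x^2 + 2x - 6:
Signs of coefficients: +, +, +, +, -
Number of sign changes: 1
Possible negative real roots: 1

Positive roots: 3 or 1; Negative roots: 1


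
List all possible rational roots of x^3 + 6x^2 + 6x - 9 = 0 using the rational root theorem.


Rational root theorem: possible roots are ±p/q where:
  p divides the constant term (-9): p ∈ {1, 3, 9}
  q divides the leading coefficient (1): q ∈ {1}

All possible rational roots: -9, -3, -1, 1, 3, 9

-9, -3, -1, 1, 3, 9


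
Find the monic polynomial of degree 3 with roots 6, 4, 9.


A monic polynomial with roots 6, 4, 9 is:
p(x) = (x - 6)(x - 4)(x - 9)
After multiplying by (x - 6): x - 6
After multiplying by (x - 4): x^2 - 10x + 24
After multiplying by (x - 9): x^3 - 19x^2 + 114x - 216

x^3 - 19x^2 + 114x - 216


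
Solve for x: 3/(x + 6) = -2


Multiply both sides by (x + 6): 3 = -2(x + 6)
Distribute: 3 = -2x - 12
-2x = 3 + 12 = 15
x = -15/2

x = -15/2


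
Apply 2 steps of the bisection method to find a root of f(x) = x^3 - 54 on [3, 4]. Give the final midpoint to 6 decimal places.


f(x) = x^3 - 54
f(3) = -27 < 0
f(4) = 10 > 0

Step 1: midpoint = (3.000000 + 4.000000)/2 = 3.500000
  f(3.500000) = -11.125000
  f(mid) < 0, so root is in [3.500000, 4.000000]

Step 2: midpoint = (3.500000 + 4.000000)/2 = 3.750000
  f(3.750000) = -1.265625
  f(mid) < 0, so root is in [3.750000, 4.000000]

midpoint = 3.750000


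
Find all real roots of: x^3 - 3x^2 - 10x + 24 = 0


Let p(x) = x^3 - 3x^2 - 10x + 24. By the rational root theorem (leading coefficient 1), any rational root is an integer divisor of 24: try ±1, ±2, ... in turn.
Test x = 1: value = 12 ≠ 0.
Test x = -1: value = 30 ≠ 0.
Test x = 2: value = 0 ✓, so (x - 2) is a factor.
Synthetic division by (x - 2): bring down 1; 1(2) - 3 = -1; (-1)(2) - 10 = -12; (-12)(2) + 24 = 0 → quotient x^2 - x - 12, remainder 0.
Solve the quadratic x^2 - x - 12 = 0: discriminant = (-1)^2 - 4(1)(-12) = 1 + 48 = 49.
sqrt(49) = 7, so x = (1 ± 7)/2: x = 4 or x = -3.

x = -3, x = 2, x = 4


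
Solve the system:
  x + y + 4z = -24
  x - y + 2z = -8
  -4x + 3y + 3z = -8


Using Cramer's rule. Expand each determinant along the first row.
D  = 1*[(-1)*3 - 2*3] - 1*[1*3 - 2*(-4)] + 4*[1*3 - (-1)*(-4)]
  = 1*(-9) - 1*(11) + 4*(-1) = -24
Dx = (-24)*[(-1)*3 - 2*3] - 1*[(-8)*3 - 2*(-8)] + 4*[(-8)*3 - (-1)*(-8)]
  = (-24)*(-9) - 1*(-8) + 4*(-32) = 96
Dy = 1*[(-8)*3 - 2*(-8)] - (-24)*[1*3 - 2*(-4)] + 4*[1*(-8) - (-8)*(-4)]
  = 1*(-8) - (-24)*(11) + 4*(-40) = 96
Dz = 1*[(-1)*(-8) - (-8)*3] - 1*[1*(-8) - (-8)*(-4)] + (-24)*[1*3 - (-1)*(-4)]
  = 1*(32) - 1*(-40) + (-24)*(-1) = 96
x = Dx/D = 96/-24 = -4, y = Dy/D = 96/-24 = -4, z = Dz/D = 96/-24 = -4
Check eq1: (1)(-4) + (1)(-4) + (4)(-4) = -24 = -24 ✓
Check eq2: (1)(-4) + (-1)(-4) + (2)(-4) = -8 = -8 ✓
Check eq3: (-4)(-4) + (3)(-4) + (3)(-4) = -8 = -8 ✓

x = -4, y = -4, z = -4


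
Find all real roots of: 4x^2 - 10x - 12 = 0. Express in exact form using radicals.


Using the quadratic formula: x = (-b ± sqrt(b^2 - 4ac)) / (2a)
Here a = 4, b = -10, c = -12
Discriminant = b^2 - 4ac = (-10)^2 - 4(4)(-12) = 100 + 192 = 292
Since discriminant = 292 > 0, there are two real roots.
x = (10 ± 2*sqrt(73)) / 8
Simplifying: x = (5 ± sqrt(73)) / 4
Numerically: x ≈ 3.3860 or x ≈ -0.8860

x = (5 + sqrt(73)) / 4 or x = (5 - sqrt(73)) / 4
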